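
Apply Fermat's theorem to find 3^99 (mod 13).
By Fermat: 3^{12} ≡ 1 (mod 13). 99 = 8×12 + 3. So 3^{99} ≡ 3^{3} ≡ 1 (mod 13)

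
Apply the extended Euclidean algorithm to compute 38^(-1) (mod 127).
Extended GCD: 38(-10) + 127(3) = 1. So 38^(-1) ≡ 117 ≡ 117 (mod 127). Verify: 38 × 117 = 4446 ≡ 1 (mod 127)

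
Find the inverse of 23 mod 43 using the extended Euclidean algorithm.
Extended GCD: 23(15) + 43(-8) = 1. So 23^(-1) ≡ 15 ≡ 15 (mod 43). Verify: 23 × 15 = 345 ≡ 1 (mod 43)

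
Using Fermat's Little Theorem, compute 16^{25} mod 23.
2

By Fermat's Little Theorem, a^(p-1) ≡ 1 (mod p) for prime p and gcd(a, p) = 1
Here p = 23, so 16^22 ≡ 1 (mod 23)
We can reduce the exponent: 25 mod 22 = 3
So 16^25 ≡ 16^3 (mod 23)
Computing: 16^3 mod 23 = 2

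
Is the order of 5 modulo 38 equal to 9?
Yes, ord_38(5) = 9.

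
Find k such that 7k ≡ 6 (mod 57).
9

Since gcd(7, 57) = 1 divides 6, a solution exists.
Multiply both sides by the inverse of 7 mod 57:
  7^(-1) mod 57 = 49
  x ≡ 49 × 6 ≡ 294 ≡ 9 (mod 57)
Verification: 7 × 9 = 63 = 1 × 57 + 6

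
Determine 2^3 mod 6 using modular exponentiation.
3 = 2 + 1 (binary 11). Repeated squaring mod 6: 2^1 ≡ 2; 2^2 ≡ 2² = 4 ≡ 4. Multiply: 2^3 = 2^2 × 2^1 ≡ 4 × 2 (mod 6): 4 × 2 = 8 ≡ 2. So 2^3 ≡ 2 (mod 6).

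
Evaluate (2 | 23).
(2/23) = 2^{11} mod 23 = 1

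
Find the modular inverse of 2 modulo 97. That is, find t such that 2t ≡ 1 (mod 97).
49

Using Extended Euclidean Algorithm:
gcd(2, 97) = 1
Bezout coefficients: 2 × -48 + 97 × 1 = 1
So 2 × -48 ≡ 1 (mod 97)
The inverse is -48 mod 97 = 49
Verification: 2 × 49 = 98 = 1 × 97 + 1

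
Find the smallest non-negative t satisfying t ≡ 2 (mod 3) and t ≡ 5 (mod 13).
M = 3 × 13 = 39. M₁ = 13, y₁ ≡ 1 (mod 3). M₂ = 3, y₂ ≡ 9 (mod 13). t = 2×13×1 + 5×3×9 ≡ 5 (mod 39)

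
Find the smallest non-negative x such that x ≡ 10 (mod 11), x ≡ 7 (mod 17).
109

Using the Chinese Remainder Theorem:
M = product of moduli = 187
For equation 1: M_1 = 17, 17 ≡ 6 (mod 11), inverse of 17 mod 11 is 2 (check: 6 × 2 = 12 ≡ 1 (mod 11))
For equation 2: M_2 = 11, 11 ≡ 11 (mod 17), inverse of 11 mod 17 is 14 (check: 11 × 14 = 154 ≡ 1 (mod 17))
Combine: x ≡ Σ r_i×M_i×(M_i⁻¹ mod m_i) = 10×17×2 + 7×11×14 = 340 + 1078 = 1418
1418 mod 187 = 109
x ≡ 109 (mod 187)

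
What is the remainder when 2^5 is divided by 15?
5 = 4 + 1 (binary 101). Repeated squaring mod 15: 2^1 ≡ 2; 2^2 ≡ 2² = 4 ≡ 4; 2^4 ≡ 4² = 16 ≡ 1. Multiply: 2^5 = 2^4 × 2^1 ≡ 1 × 2 (mod 15): 1 × 2 = 2 ≡ 2. So 2^5 ≡ 2 (mod 15).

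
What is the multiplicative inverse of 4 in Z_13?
10

Using Extended Euclidean Algorithm:
gcd(4, 13) = 1
Bezout coefficients: 4 × -3 + 13 × 1 = 1
So 4 × -3 ≡ 1 (mod 13)
The inverse is -3 mod 13 = 10
Verification: 4 × 10 = 40 = 3 × 13 + 1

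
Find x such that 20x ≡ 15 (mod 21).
6

Since gcd(20, 21) = 1 divides 15, a solution exists.
Multiply both sides by the inverse of 20 mod 21:
  20^(-1) mod 21 = 20
  x ≡ 20 × 15 ≡ 300 ≡ 6 (mod 21)
Verification: 20 × 6 = 120 = 5 × 21 + 15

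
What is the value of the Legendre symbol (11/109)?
(11/109) = 11^{54} mod 109 = -1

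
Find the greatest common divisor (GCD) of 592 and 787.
1

Using the Euclidean algorithm:
592 = 0 × 787 + 592
787 = 1 × 592 + 195
592 = 3 × 195 + 7
195 = 27 × 7 + 6
7 = 1 × 6 + 1
6 = 6 × 1 + 0

GCD(592, 787) = 1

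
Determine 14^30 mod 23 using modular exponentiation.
Using Fermat: 14^{22} ≡ 1 (mod 23). 30 ≡ 8 (mod 22). So 14^{30} ≡ 14^{8} ≡ 13 (mod 23)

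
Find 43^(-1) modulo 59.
11

Using Extended Euclidean Algorithm:
gcd(43, 59) = 1
Bezout coefficients: 43 × 11 + 59 × -8 = 1
So 43 × 11 ≡ 1 (mod 59)
The inverse is 11 mod 59 = 11
Verification: 43 × 11 = 473 = 8 × 59 + 1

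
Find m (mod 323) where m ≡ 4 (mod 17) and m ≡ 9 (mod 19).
M = 17 × 19 = 323. M₁ = 19, y₁ ≡ 9 (mod 17). M₂ = 17, y₂ ≡ 9 (mod 19). m = 4×19×9 + 9×17×9 ≡ 123 (mod 323)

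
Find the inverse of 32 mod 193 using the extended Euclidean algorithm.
Extended GCD: 32(-6) + 193(1) = 1. So 32^(-1) ≡ 187 ≡ 187 (mod 193). Verify: 32 × 187 = 5984 ≡ 1 (mod 193)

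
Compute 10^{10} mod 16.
0

Using successive squaring:
Binary expansion of 10: 1010
Powers of 10 mod 16 (each is the square of the previous):
  10^1 ≡ 10 (mod 16)
  10^2 ≡ 10² = 100 ≡ 4 (mod 16)
  10^4 ≡ 4² = 16 ≡ 0 (mod 16)
  10^8 ≡ 0² = 0 ≡ 0 (mod 16)
10 = 8 + 2, so 10^10 = 10^8 × 10^2 ≡ 0 × 4 (mod 16)
Multiplying step by step:
  0 × 4 = 0 ≡ 0 (mod 16)
Result: 10^10 ≡ 0 (mod 16)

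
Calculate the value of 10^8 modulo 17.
8 = 8 (binary 1000). Repeated squaring mod 17: 10^1 ≡ 10; 10^2 ≡ 10² = 100 ≡ 15; 10^4 ≡ 15² = 225 ≡ 4; 10^8 ≡ 4² = 16 ≡ 16. So 10^8 ≡ 16 (mod 17).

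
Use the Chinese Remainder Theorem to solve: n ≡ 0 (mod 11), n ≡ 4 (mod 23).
M = 11 × 23 = 253. M₁ = 23, y₁ ≡ 1 (mod 11). M₂ = 11, y₂ ≡ 21 (mod 23). n = 0×23×1 + 4×11×21 ≡ 165 (mod 253)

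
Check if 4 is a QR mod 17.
By Euler's criterion: 4^{8} ≡ 1 (mod 17). Since this equals 1, 4 is a QR.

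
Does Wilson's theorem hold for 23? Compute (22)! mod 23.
(22)! mod 23 = 22. Since this equals -1 (mod 23), Wilson confirms 23 is prime.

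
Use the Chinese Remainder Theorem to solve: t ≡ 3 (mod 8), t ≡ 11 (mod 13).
M = 8 × 13 = 104. M₁ = 13, y₁ ≡ 5 (mod 8). M₂ = 8, y₂ ≡ 5 (mod 13). t = 3×13×5 + 11×8×5 ≡ 11 (mod 104)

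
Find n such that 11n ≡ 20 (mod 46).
6

Since gcd(11, 46) = 1 divides 20, a solution exists.
Multiply both sides by the inverse of 11 mod 46:
  11^(-1) mod 46 = 21
  x ≡ 21 × 20 ≡ 420 ≡ 6 (mod 46)
Verification: 11 × 6 = 66 = 1 × 46 + 20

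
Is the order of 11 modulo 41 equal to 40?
Yes, ord_41(11) = 40.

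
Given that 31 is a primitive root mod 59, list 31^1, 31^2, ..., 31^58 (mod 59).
g^1, g^2, ..., g^{58} mod 59: {31, 17, 55, 53, 50, 16, 24, 36, 54, 22, 33, 20, 30, 45, 38, 57, 56, 25, 8, 12, 18, 27, 11, 46, 10, 15, 52, 19, 58, 28, 42, 4, 6, 9, 43, 35, 23, 5, 37, 26, 39, 29, 14, 21, 2, 3, 34, 51, 47, 41, 32, 48, 13, 49, 44, 7, 40, 1}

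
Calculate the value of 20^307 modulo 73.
Using Fermat: 20^{72} ≡ 1 (mod 73). 307 ≡ 19 (mod 72). So 20^{307} ≡ 20^{19} ≡ 29 (mod 73)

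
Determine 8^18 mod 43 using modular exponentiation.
Using repeated squaring. 18 = 16 + 2 (binary 10010). Repeated squaring mod 43: 8^1 ≡ 8; 8^2 ≡ 8² = 64 ≡ 21; 8^4 ≡ 21² = 441 ≡ 11; 8^8 ≡ 11² = 121 ≡ 35; 8^16 ≡ 35² = 1225 ≡ 21. Multiply: 8^18 = 8^16 × 8^2 ≡ 21 × 21 (mod 43): 21 × 21 = 441 ≡ 11. So 8^18 ≡ 11 (mod 43).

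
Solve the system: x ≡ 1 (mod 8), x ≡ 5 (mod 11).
M = 8 × 11 = 88. M₁ = 11, y₁ ≡ 3 (mod 8). M₂ = 8, y₂ ≡ 7 (mod 11). x = 1×11×3 + 5×8×7 ≡ 49 (mod 88)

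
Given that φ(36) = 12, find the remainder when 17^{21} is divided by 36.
By Euler: 17^{12} ≡ 1 (mod 36) since gcd(17, 36) = 1. 21 = 1×12 + 9. So 17^{21} ≡ 17^{9} ≡ 17 (mod 36)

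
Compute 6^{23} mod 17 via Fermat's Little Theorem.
14

By Fermat's Little Theorem, a^(p-1) ≡ 1 (mod p) for prime p and gcd(a, p) = 1
Here p = 17, so 6^16 ≡ 1 (mod 17)
We can reduce the exponent: 23 mod 16 = 7
So 6^23 ≡ 6^7 (mod 17)
Computing: 6^7 mod 17 = 14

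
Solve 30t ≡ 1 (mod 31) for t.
30^(-1) ≡ 30 (mod 31). Verification: 30 × 30 = 900 ≡ 1 (mod 31)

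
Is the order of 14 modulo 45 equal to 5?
No, the actual order is 6, not 5.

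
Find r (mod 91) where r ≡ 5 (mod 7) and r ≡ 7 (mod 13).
M = 7 × 13 = 91. M₁ = 13, y₁ ≡ 6 (mod 7). M₂ = 7, y₂ ≡ 2 (mod 13). r = 5×13×6 + 7×7×2 ≡ 33 (mod 91)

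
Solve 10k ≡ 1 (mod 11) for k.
10

Using Extended Euclidean Algorithm:
gcd(10, 11) = 1
Bezout coefficients: 10 × -1 + 11 × 1 = 1
So 10 × -1 ≡ 1 (mod 11)
The inverse is -1 mod 11 = 10
Verification: 10 × 10 = 100 = 9 × 11 + 1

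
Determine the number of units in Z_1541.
1452

Prime factorization: 1541 = 23 × 67
Using the formula φ(n) = n × Π(1 - 1/p) for each prime factor p:
φ(1541) = 1541 × (1 - 1/23) × (1 - 1/67)
φ(1541) = 1452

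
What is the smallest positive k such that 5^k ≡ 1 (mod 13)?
Powers of 5 mod 13: 5^1≡5, 5^2≡12, 5^3≡8, 5^4≡1. Order = 4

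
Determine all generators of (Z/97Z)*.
Primitive roots mod 97: {5, 7, 10, 13, 14, 15, 17, 21, 23, 26, 29, 37, 38, 39, 40, 41, 56, 57, 58, 59, 60, 68, 71, 74, 76, 80, 82, 83, 84, 87, 90, 92}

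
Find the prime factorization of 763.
7 × 109

Divide by primes starting from smallest:
763 ÷ 7 = 109
109 ÷ 109 = 1

763 = 7 × 109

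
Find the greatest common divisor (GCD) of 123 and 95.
1

Using the Euclidean algorithm:
123 = 1 × 95 + 28
95 = 3 × 28 + 11
28 = 2 × 11 + 6
11 = 1 × 6 + 5
6 = 1 × 5 + 1
5 = 5 × 1 + 0

GCD(123, 95) = 1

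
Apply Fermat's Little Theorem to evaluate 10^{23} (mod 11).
10

By Fermat's Little Theorem, a^(p-1) ≡ 1 (mod p) for prime p and gcd(a, p) = 1
Here p = 11, so 10^10 ≡ 1 (mod 11)
We can reduce the exponent: 23 mod 10 = 3
So 10^23 ≡ 10^3 (mod 11)
Computing: 10^3 mod 11 = 10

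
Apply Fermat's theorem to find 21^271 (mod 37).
By Fermat: 21^{36} ≡ 1 (mod 37). 271 = 7×36 + 19. So 21^{271} ≡ 21^{19} ≡ 21 (mod 37)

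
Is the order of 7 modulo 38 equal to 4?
No, the actual order is 3, not 4.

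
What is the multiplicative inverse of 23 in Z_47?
23^(-1) ≡ 45 (mod 47). Verification: 23 × 45 = 1035 ≡ 1 (mod 47)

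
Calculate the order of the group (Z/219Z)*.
144

Prime factorization: 219 = 3 × 73
Using the formula φ(n) = n × Π(1 - 1/p) for each prime factor p:
φ(219) = 219 × (1 - 1/3) × (1 - 1/73)
φ(219) = 144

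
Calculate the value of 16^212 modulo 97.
Using Fermat: 16^{96} ≡ 1 (mod 97). 212 ≡ 20 (mod 96). So 16^{212} ≡ 16^{20} ≡ 35 (mod 97)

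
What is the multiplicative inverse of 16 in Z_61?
42

Using Extended Euclidean Algorithm:
gcd(16, 61) = 1
Bezout coefficients: 16 × -19 + 61 × 5 = 1
So 16 × -19 ≡ 1 (mod 61)
The inverse is -19 mod 61 = 42
Verification: 16 × 42 = 672 = 11 × 61 + 1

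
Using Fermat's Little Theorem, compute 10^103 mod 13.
By Fermat: 10^{12} ≡ 1 (mod 13). 103 = 8×12 + 7. So 10^{103} ≡ 10^{7} ≡ 10 (mod 13)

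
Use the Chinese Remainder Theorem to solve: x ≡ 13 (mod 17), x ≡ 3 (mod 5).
13

Using the Chinese Remainder Theorem:
M = product of moduli = 85
For equation 1: M_1 = 5, 5 ≡ 5 (mod 17), inverse of 5 mod 17 is 7 (check: 5 × 7 = 35 ≡ 1 (mod 17))
For equation 2: M_2 = 17, 17 ≡ 2 (mod 5), inverse of 17 mod 5 is 3 (check: 2 × 3 = 6 ≡ 1 (mod 5))
Combine: x ≡ Σ r_i×M_i×(M_i⁻¹ mod m_i) = 13×5×7 + 3×17×3 = 455 + 153 = 608
608 mod 85 = 13
x ≡ 13 (mod 85)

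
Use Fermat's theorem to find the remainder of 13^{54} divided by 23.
16

By Fermat's Little Theorem, a^(p-1) ≡ 1 (mod p) for prime p and gcd(a, p) = 1
Here p = 23, so 13^22 ≡ 1 (mod 23)
We can reduce the exponent: 54 mod 22 = 10
So 13^54 ≡ 13^10 (mod 23)
Computing: 13^10 mod 23 = 16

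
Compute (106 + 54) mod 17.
7

(106 + 54) = 160
160 mod 17 = 7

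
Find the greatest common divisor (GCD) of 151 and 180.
1

Using the Euclidean algorithm:
151 = 0 × 180 + 151
180 = 1 × 151 + 29
151 = 5 × 29 + 6
29 = 4 × 6 + 5
6 = 1 × 5 + 1
5 = 5 × 1 + 0

GCD(151, 180) = 1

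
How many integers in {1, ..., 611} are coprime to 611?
552

Prime factorization: 611 = 13 × 47
Using the formula φ(n) = n × Π(1 - 1/p) for each prime factor p:
φ(611) = 611 × (1 - 1/13) × (1 - 1/47)
φ(611) = 552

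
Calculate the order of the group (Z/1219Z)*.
1144

Prime factorization: 1219 = 23 × 53
Using the formula φ(n) = n × Π(1 - 1/p) for each prime factor p:
φ(1219) = 1219 × (1 - 1/23) × (1 - 1/53)
φ(1219) = 1144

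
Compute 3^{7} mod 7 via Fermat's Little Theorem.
3

By Fermat's Little Theorem, a^(p-1) ≡ 1 (mod p) for prime p and gcd(a, p) = 1
Here p = 7, so 3^6 ≡ 1 (mod 7)
We can reduce the exponent: 7 mod 6 = 1
So 3^7 ≡ 3^1 (mod 7)
Computing: 3^1 mod 7 = 3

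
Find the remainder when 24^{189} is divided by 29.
By Fermat: 24^{28} ≡ 1 (mod 29). 189 = 6×28 + 21. So 24^{189} ≡ 24^{21} ≡ 1 (mod 29)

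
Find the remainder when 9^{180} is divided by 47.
By Fermat: 9^{46} ≡ 1 (mod 47). 180 = 3×46 + 42. So 9^{180} ≡ 9^{42} ≡ 42 (mod 47)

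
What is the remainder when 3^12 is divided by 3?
Using repeated squaring. 3 ≡ 0 (mod 3). 12 = 8 + 4 (binary 1100). Repeated squaring mod 3: 0^1 ≡ 0; 0^2 ≡ 0² = 0 ≡ 0; 0^4 ≡ 0² = 0 ≡ 0; 0^8 ≡ 0² = 0 ≡ 0. Multiply: 3^12 ≡ 0^8 × 0^4 ≡ 0 × 0 (mod 3): 0 × 0 = 0 ≡ 0. So 3^12 ≡ 0 (mod 3).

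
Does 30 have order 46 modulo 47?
p - 1 = 46 has prime divisors 2, 23. Check 30^(46/q) mod 47 for each: 30^(46/2) = 30^23 ≡ 46, 30^(46/23) = 30^2 ≡ 7 (mod 47). None of these is 1, so 30 has order 46 = φ(47), so it is a primitive root mod 47.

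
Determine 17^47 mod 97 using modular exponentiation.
Using repeated squaring. 47 = 32 + 8 + 4 + 2 + 1 (binary 101111). Repeated squaring mod 97: 17^1 ≡ 17; 17^2 ≡ 17² = 289 ≡ 95; 17^4 ≡ 95² = 9025 ≡ 4; 17^8 ≡ 4² = 16 ≡ 16; 17^16 ≡ 16² = 256 ≡ 62; 17^32 ≡ 62² = 3844 ≡ 61. Multiply: 17^47 = 17^32 × 17^8 × 17^4 × 17^2 × 17^1 ≡ 61 × 16 × 4 × 95 × 17 (mod 97): 61 × 16 = 976 ≡ 6; 6 × 4 = 24 ≡ 24; 24 × 95 = 2280 ≡ 49; 49 × 17 = 833 ≡ 57. So 17^47 ≡ 57 (mod 97).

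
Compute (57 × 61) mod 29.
26

(57 × 61) = 3477
3477 mod 29 = 26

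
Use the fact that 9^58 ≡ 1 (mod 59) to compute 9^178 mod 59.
By Fermat: 9^{58} ≡ 1 (mod 59). 178 = 3×58 + 4. So 9^{178} ≡ 9^{4} ≡ 12 (mod 59)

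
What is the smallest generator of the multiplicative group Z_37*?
p - 1 = 36 has prime divisors 2, 3. h is a primitive root mod 37 iff h^(36/q) ≢ 1 (mod 37) for each such q.
h = 2: 2^18 ≡ 36, 2^12 ≡ 26 (mod 37); none is 1, so 2 has order 36 and is a primitive root.
The smallest primitive root mod 37 is g = 2.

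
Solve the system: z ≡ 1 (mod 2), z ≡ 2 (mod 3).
M = 2 × 3 = 6. M₁ = 3, y₁ ≡ 1 (mod 2). M₂ = 2, y₂ ≡ 2 (mod 3). z = 1×3×1 + 2×2×2 ≡ 5 (mod 6)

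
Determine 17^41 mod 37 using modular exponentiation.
Using Fermat: 17^{36} ≡ 1 (mod 37). 41 ≡ 5 (mod 36). So 17^{41} ≡ 17^{5} ≡ 19 (mod 37)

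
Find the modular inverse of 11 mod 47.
11^(-1) ≡ 30 (mod 47). Verification: 11 × 30 = 330 ≡ 1 (mod 47)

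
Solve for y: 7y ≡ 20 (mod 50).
10

Since gcd(7, 50) = 1 divides 20, a solution exists.
Multiply both sides by the inverse of 7 mod 50:
  7^(-1) mod 50 = 43
  x ≡ 43 × 20 ≡ 860 ≡ 10 (mod 50)
Verification: 7 × 10 = 70 = 1 × 50 + 20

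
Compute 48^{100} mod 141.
48

Using successive squaring:
Binary expansion of 100: 1100100
Powers of 48 mod 141 (each is the square of the previous):
  48^1 ≡ 48 (mod 141)
  48^2 ≡ 48² = 2304 ≡ 48 (mod 141)
  48^4 ≡ 48² = 2304 ≡ 48 (mod 141)
  48^8 ≡ 48² = 2304 ≡ 48 (mod 141)
  48^16 ≡ 48² = 2304 ≡ 48 (mod 141)
  48^32 ≡ 48² = 2304 ≡ 48 (mod 141)
  48^64 ≡ 48² = 2304 ≡ 48 (mod 141)
100 = 64 + 32 + 4, so 48^100 = 48^64 × 48^32 × 48^4 ≡ 48 × 48 × 48 (mod 141)
Multiplying step by step:
  48 × 48 = 2304 ≡ 48 (mod 141)
  48 × 48 = 2304 ≡ 48 (mod 141)
Result: 48^100 ≡ 48 (mod 141)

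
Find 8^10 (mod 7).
8 ≡ 1 (mod 7). 10 = 8 + 2 (binary 1010). Repeated squaring mod 7: 1^1 ≡ 1; 1^2 ≡ 1² = 1 ≡ 1; 1^4 ≡ 1² = 1 ≡ 1; 1^8 ≡ 1² = 1 ≡ 1. Multiply: 8^10 ≡ 1^8 × 1^2 ≡ 1 × 1 (mod 7): 1 × 1 = 1 ≡ 1. So 8^10 ≡ 1 (mod 7).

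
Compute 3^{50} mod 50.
49

Using successive squaring:
Binary expansion of 50: 110010
Powers of 3 mod 50 (each is the square of the previous):
  3^1 ≡ 3 (mod 50)
  3^2 ≡ 3² = 9 ≡ 9 (mod 50)
  3^4 ≡ 9² = 81 ≡ 31 (mod 50)
  3^8 ≡ 31² = 961 ≡ 11 (mod 50)
  3^16 ≡ 11² = 121 ≡ 21 (mod 50)
  3^32 ≡ 21² = 441 ≡ 41 (mod 50)
50 = 32 + 16 + 2, so 3^50 = 3^32 × 3^16 × 3^2 ≡ 41 × 21 × 9 (mod 50)
Multiplying step by step:
  41 × 21 = 861 ≡ 11 (mod 50)
  11 × 9 = 99 ≡ 49 (mod 50)
Result: 3^50 ≡ 49 (mod 50)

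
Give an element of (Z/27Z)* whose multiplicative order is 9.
4 has order 9 mod 27 since 4^{9} ≡ 1 (mod 27) and no smaller power works.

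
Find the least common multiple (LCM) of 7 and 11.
77

First find GCD(7, 11) using the Euclidean algorithm:
7 = 0 × 11 + 7
11 = 1 × 7 + 4
7 = 1 × 4 + 3
4 = 1 × 3 + 1
3 = 3 × 1 + 0
GCD(7, 11) = 1

LCM formula: LCM(a, b) = (a × b) / GCD(a, b)
LCM(7, 11) = (7 × 11) / 1
LCM(7, 11) = 77 / 1
LCM(7, 11) = 77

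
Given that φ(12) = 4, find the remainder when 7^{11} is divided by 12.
By Euler: 7^{4} ≡ 1 (mod 12) since gcd(7, 12) = 1. 11 = 2×4 + 3. So 7^{11} ≡ 7^{3} ≡ 7 (mod 12)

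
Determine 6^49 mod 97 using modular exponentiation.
Using repeated squaring. 49 = 32 + 16 + 1 (binary 110001). Repeated squaring mod 97: 6^1 ≡ 6; 6^2 ≡ 6² = 36 ≡ 36; 6^4 ≡ 36² = 1296 ≡ 35; 6^8 ≡ 35² = 1225 ≡ 61; 6^16 ≡ 61² = 3721 ≡ 35; 6^32 ≡ 35² = 1225 ≡ 61. Multiply: 6^49 = 6^32 × 6^16 × 6^1 ≡ 61 × 35 × 6 (mod 97): 61 × 35 = 2135 ≡ 1; 1 × 6 = 6 ≡ 6. So 6^49 ≡ 6 (mod 97).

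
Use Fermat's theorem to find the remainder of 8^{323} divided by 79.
21

By Fermat's Little Theorem, a^(p-1) ≡ 1 (mod p) for prime p and gcd(a, p) = 1
Here p = 79, so 8^78 ≡ 1 (mod 79)
We can reduce the exponent: 323 mod 78 = 11
So 8^323 ≡ 8^11 (mod 79)
Computing: 8^11 mod 79 = 21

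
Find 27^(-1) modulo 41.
38

Using Extended Euclidean Algorithm:
gcd(27, 41) = 1
Bezout coefficients: 27 × -3 + 41 × 2 = 1
So 27 × -3 ≡ 1 (mod 41)
The inverse is -3 mod 41 = 38
Verification: 27 × 38 = 1026 = 25 × 41 + 1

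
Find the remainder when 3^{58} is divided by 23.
By Fermat: 3^{22} ≡ 1 (mod 23). 58 = 2×22 + 14. So 3^{58} ≡ 3^{14} ≡ 4 (mod 23)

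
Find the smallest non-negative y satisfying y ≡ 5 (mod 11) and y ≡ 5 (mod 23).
M = 11 × 23 = 253. M₁ = 23, y₁ ≡ 1 (mod 11). M₂ = 11, y₂ ≡ 21 (mod 23). y = 5×23×1 + 5×11×21 ≡ 5 (mod 253)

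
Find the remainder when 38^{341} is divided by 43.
By Fermat: 38^{42} ≡ 1 (mod 43). 341 = 8×42 + 5. So 38^{341} ≡ 38^{5} ≡ 14 (mod 43)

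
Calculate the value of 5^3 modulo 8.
3 = 2 + 1 (binary 11). Repeated squaring mod 8: 5^1 ≡ 5; 5^2 ≡ 5² = 25 ≡ 1. Multiply: 5^3 = 5^2 × 5^1 ≡ 1 × 5 (mod 8): 1 × 5 = 5 ≡ 5. So 5^3 ≡ 5 (mod 8).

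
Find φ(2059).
1960

Prime factorization: 2059 = 29 × 71
Using the formula φ(n) = n × Π(1 - 1/p) for each prime factor p:
φ(2059) = 2059 × (1 - 1/29) × (1 - 1/71)
φ(2059) = 1960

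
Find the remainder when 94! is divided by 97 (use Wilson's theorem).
(96)! = (94)! × (95) × (96) ≡ -1 (mod 97). So (94)! ≡ -1 × [(96)(95)]^(-1) ≡ 48 (mod 97)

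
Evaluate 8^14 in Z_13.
Using Fermat: 8^{12} ≡ 1 (mod 13). 14 ≡ 2 (mod 12). So 8^{14} ≡ 8^{2} ≡ 12 (mod 13)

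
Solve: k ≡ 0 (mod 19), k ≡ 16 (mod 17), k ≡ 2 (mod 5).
M = 19 × 17 × 5 = 1615. M₁ = 85, y₁ ≡ 17 (mod 19). M₂ = 95, y₂ ≡ 12 (mod 17). M₃ = 323, y₃ ≡ 2 (mod 5). k = 0×85×17 + 16×95×12 + 2×323×2 ≡ 152 (mod 1615)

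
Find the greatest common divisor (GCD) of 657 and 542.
1

Using the Euclidean algorithm:
657 = 1 × 542 + 115
542 = 4 × 115 + 82
115 = 1 × 82 + 33
82 = 2 × 33 + 16
33 = 2 × 16 + 1
16 = 16 × 1 + 0

GCD(657, 542) = 1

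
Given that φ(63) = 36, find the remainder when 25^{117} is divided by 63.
By Euler: 25^{36} ≡ 1 (mod 63) since gcd(25, 63) = 1. 117 = 3×36 + 9. So 25^{117} ≡ 25^{9} ≡ 1 (mod 63)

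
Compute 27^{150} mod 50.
49

Using successive squaring:
Binary expansion of 150: 10010110
Powers of 27 mod 50 (each is the square of the previous):
  27^1 ≡ 27 (mod 50)
  27^2 ≡ 27² = 729 ≡ 29 (mod 50)
  27^4 ≡ 29² = 841 ≡ 41 (mod 50)
  27^8 ≡ 41² = 1681 ≡ 31 (mod 50)
  27^16 ≡ 31² = 961 ≡ 11 (mod 50)
  27^32 ≡ 11² = 121 ≡ 21 (mod 50)
  27^64 ≡ 21² = 441 ≡ 41 (mod 50)
  27^128 ≡ 41² = 1681 ≡ 31 (mod 50)
150 = 128 + 16 + 4 + 2, so 27^150 = 27^128 × 27^16 × 27^4 × 27^2 ≡ 31 × 11 × 41 × 29 (mod 50)
Multiplying step by step:
  31 × 11 = 341 ≡ 41 (mod 50)
  41 × 41 = 1681 ≡ 31 (mod 50)
  31 × 29 = 899 ≡ 49 (mod 50)
Result: 27^150 ≡ 49 (mod 50)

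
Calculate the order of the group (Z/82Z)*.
40

Prime factorization: 82 = 2 × 41
Using the formula φ(n) = n × Π(1 - 1/p) for each prime factor p:
φ(82) = 82 × (1 - 1/2) × (1 - 1/41)
φ(82) = 40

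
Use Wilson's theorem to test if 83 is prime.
(82)! mod 83 = 82. Since 82 ≡ -1 (mod 83), 83 is prime.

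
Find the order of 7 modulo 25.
Powers of 7 mod 25: 7^1≡7, 7^2≡24, 7^3≡18, 7^4≡1. Order = 4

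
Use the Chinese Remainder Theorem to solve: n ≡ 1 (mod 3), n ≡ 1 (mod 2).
M = 3 × 2 = 6. M₁ = 2, y₁ ≡ 2 (mod 3). M₂ = 3, y₂ ≡ 1 (mod 2). n = 1×2×2 + 1×3×1 ≡ 1 (mod 6)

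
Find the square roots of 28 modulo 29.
The square roots of 28 mod 29 are 12 and 17. Verify: 12² = 144 ≡ 28 (mod 29)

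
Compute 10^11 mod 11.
Using Fermat: 10^{10} ≡ 1 (mod 11). 11 ≡ 1 (mod 10). So 10^{11} ≡ 10^{1} ≡ 10 (mod 11)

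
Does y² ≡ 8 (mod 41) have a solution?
By Euler's criterion: 8^{20} ≡ 1 (mod 41). Since this equals 1, 8 is a QR.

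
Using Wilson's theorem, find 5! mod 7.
(6)! = (5)! × (6) ≡ -1 (mod 7). So (5)! ≡ -1 × (6)^(-1) ≡ (-1)×(-1) = 1 (mod 7)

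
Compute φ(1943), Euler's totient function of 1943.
1848

Prime factorization: 1943 = 29 × 67
Using the formula φ(n) = n × Π(1 - 1/p) for each prime factor p:
φ(1943) = 1943 × (1 - 1/29) × (1 - 1/67)
φ(1943) = 1848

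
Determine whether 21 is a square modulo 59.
By Euler's criterion: 21^{29} ≡ 1 (mod 59). Since this equals 1, 21 is a QR.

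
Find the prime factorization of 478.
2 × 239

Divide by primes starting from smallest:
478 ÷ 2 = 239
239 ÷ 239 = 1

478 = 2 × 239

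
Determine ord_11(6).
Powers of 6 mod 11: 6^1≡6, 6^2≡3, 6^3≡7, 6^4≡9, 6^5≡10, 6^6≡5, 6^7≡8, 6^8≡4, 6^9≡2, 6^10≡1. Order = 10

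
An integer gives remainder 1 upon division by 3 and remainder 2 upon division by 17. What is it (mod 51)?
M = 3 × 17 = 51. M₁ = 17, y₁ ≡ 2 (mod 3). M₂ = 3, y₂ ≡ 6 (mod 17). k = 1×17×2 + 2×3×6 ≡ 19 (mod 51). The smallest positive such number is 19.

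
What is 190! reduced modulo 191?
By Wilson's theorem, (190)! ≡ -1 ≡ 190 (mod 191)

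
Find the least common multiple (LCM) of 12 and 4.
12

First find GCD(12, 4) using the Euclidean algorithm:
12 = 3 × 4 + 0
GCD(12, 4) = 4

LCM formula: LCM(a, b) = (a × b) / GCD(a, b)
LCM(12, 4) = (12 × 4) / 4
LCM(12, 4) = 48 / 4
LCM(12, 4) = 12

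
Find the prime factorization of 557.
557

Divide by primes starting from smallest:
557 ÷ 557 = 1

557 = 557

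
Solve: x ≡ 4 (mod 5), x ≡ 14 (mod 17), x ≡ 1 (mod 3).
M = 5 × 17 × 3 = 255. M₁ = 51, y₁ ≡ 1 (mod 5). M₂ = 15, y₂ ≡ 8 (mod 17). M₃ = 85, y₃ ≡ 1 (mod 3). x = 4×51×1 + 14×15×8 + 1×85×1 ≡ 184 (mod 255)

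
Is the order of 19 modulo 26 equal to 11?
No, the actual order is 12, not 11.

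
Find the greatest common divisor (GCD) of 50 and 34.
2

Using the Euclidean algorithm:
50 = 1 × 34 + 16
34 = 2 × 16 + 2
16 = 8 × 2 + 0

GCD(50, 34) = 2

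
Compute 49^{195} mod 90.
19

Using successive squaring:
Binary expansion of 195: 11000011
Powers of 49 mod 90 (each is the square of the previous):
  49^1 ≡ 49 (mod 90)
  49^2 ≡ 49² = 2401 ≡ 61 (mod 90)
  49^4 ≡ 61² = 3721 ≡ 31 (mod 90)
  49^8 ≡ 31² = 961 ≡ 61 (mod 90)
  49^16 ≡ 61² = 3721 ≡ 31 (mod 90)
  49^32 ≡ 31² = 961 ≡ 61 (mod 90)
  49^64 ≡ 61² = 3721 ≡ 31 (mod 90)
  49^128 ≡ 31² = 961 ≡ 61 (mod 90)
195 = 128 + 64 + 2 + 1, so 49^195 = 49^128 × 49^64 × 49^2 × 49^1 ≡ 61 × 31 × 61 × 49 (mod 90)
Multiplying step by step:
  61 × 31 = 1891 ≡ 1 (mod 90)
  1 × 61 = 61 ≡ 61 (mod 90)
  61 × 49 = 2989 ≡ 19 (mod 90)
Result: 49^195 ≡ 19 (mod 90)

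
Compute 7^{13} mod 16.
7

Using successive squaring:
Binary expansion of 13: 1101
Powers of 7 mod 16 (each is the square of the previous):
  7^1 ≡ 7 (mod 16)
  7^2 ≡ 7² = 49 ≡ 1 (mod 16)
  7^4 ≡ 1² = 1 ≡ 1 (mod 16)
  7^8 ≡ 1² = 1 ≡ 1 (mod 16)
13 = 8 + 4 + 1, so 7^13 = 7^8 × 7^4 × 7^1 ≡ 1 × 1 × 7 (mod 16)
Multiplying step by step:
  1 × 1 = 1 ≡ 1 (mod 16)
  1 × 7 = 7 ≡ 7 (mod 16)
Result: 7^13 ≡ 7 (mod 16)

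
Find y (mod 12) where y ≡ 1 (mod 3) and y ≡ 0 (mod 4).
M = 3 × 4 = 12. M₁ = 4, y₁ ≡ 1 (mod 3). M₂ = 3, y₂ ≡ 3 (mod 4). y = 1×4×1 + 0×3×3 ≡ 4 (mod 12)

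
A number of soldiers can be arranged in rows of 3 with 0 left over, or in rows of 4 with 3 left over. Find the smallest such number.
M = 3 × 4 = 12. M₁ = 4, y₁ ≡ 1 (mod 3). M₂ = 3, y₂ ≡ 3 (mod 4). y = 0×4×1 + 3×3×3 ≡ 3 (mod 12). The smallest positive such number is 3.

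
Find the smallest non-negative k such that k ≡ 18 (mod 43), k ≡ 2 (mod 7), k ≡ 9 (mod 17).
1437

Using the Chinese Remainder Theorem:
M = product of moduli = 5117
For equation 1: M_1 = 119, 119 ≡ 33 (mod 43), inverse of 119 mod 43 is 30 (check: 33 × 30 = 990 ≡ 1 (mod 43))
For equation 2: M_2 = 731, 731 ≡ 3 (mod 7), inverse of 731 mod 7 is 5 (check: 3 × 5 = 15 ≡ 1 (mod 7))
For equation 3: M_3 = 301, 301 ≡ 12 (mod 17), inverse of 301 mod 17 is 10 (check: 12 × 10 = 120 ≡ 1 (mod 17))
Combine: k ≡ Σ r_i×M_i×(M_i⁻¹ mod m_i) = 18×119×30 + 2×731×5 + 9×301×10 = 64260 + 7310 + 27090 = 98660
98660 mod 5117 = 1437
k ≡ 1437 (mod 5117)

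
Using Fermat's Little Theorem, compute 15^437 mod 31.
By Fermat: 15^{30} ≡ 1 (mod 31). 437 ≡ 17 (mod 30). So 15^{437} ≡ 15^{17} ≡ 23 (mod 31)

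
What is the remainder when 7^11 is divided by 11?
Using Fermat: 7^{10} ≡ 1 (mod 11). 11 ≡ 1 (mod 10). So 7^{11} ≡ 7^{1} ≡ 7 (mod 11)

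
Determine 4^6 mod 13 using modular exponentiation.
6 = 4 + 2 (binary 110). Repeated squaring mod 13: 4^1 ≡ 4; 4^2 ≡ 4² = 16 ≡ 3; 4^4 ≡ 3² = 9 ≡ 9. Multiply: 4^6 = 4^4 × 4^2 ≡ 9 × 3 (mod 13): 9 × 3 = 27 ≡ 1. So 4^6 ≡ 1 (mod 13).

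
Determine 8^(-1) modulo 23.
8^(-1) ≡ 3 (mod 23). Verification: 8 × 3 = 24 ≡ 1 (mod 23)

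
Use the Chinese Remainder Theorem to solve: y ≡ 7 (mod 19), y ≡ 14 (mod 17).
235

Using the Chinese Remainder Theorem:
M = product of moduli = 323
For equation 1: M_1 = 17, 17 ≡ 17 (mod 19), inverse of 17 mod 19 is 9 (check: 17 × 9 = 153 ≡ 1 (mod 19))
For equation 2: M_2 = 19, 19 ≡ 2 (mod 17), inverse of 19 mod 17 is 9 (check: 2 × 9 = 18 ≡ 1 (mod 17))
Combine: y ≡ Σ r_i×M_i×(M_i⁻¹ mod m_i) = 7×17×9 + 14×19×9 = 1071 + 2394 = 3465
3465 mod 323 = 235
y ≡ 235 (mod 323)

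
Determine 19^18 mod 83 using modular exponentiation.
Using repeated squaring. 18 = 16 + 2 (binary 10010). Repeated squaring mod 83: 19^1 ≡ 19; 19^2 ≡ 19² = 361 ≡ 29; 19^4 ≡ 29² = 841 ≡ 11; 19^8 ≡ 11² = 121 ≡ 38; 19^16 ≡ 38² = 1444 ≡ 33. Multiply: 19^18 = 19^16 × 19^2 ≡ 33 × 29 (mod 83): 33 × 29 = 957 ≡ 44. So 19^18 ≡ 44 (mod 83).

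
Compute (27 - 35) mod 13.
5

(27 - 35) = -8
-8 mod 13 = 5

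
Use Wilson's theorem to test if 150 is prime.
(149)! mod 150 = 0. Since 0 ≢ -1 (mod 150), 150 is not prime.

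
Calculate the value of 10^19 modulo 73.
Using repeated squaring. 19 = 16 + 2 + 1 (binary 10011). Repeated squaring mod 73: 10^1 ≡ 10; 10^2 ≡ 10² = 100 ≡ 27; 10^4 ≡ 27² = 729 ≡ 72; 10^8 ≡ 72² = 5184 ≡ 1; 10^16 ≡ 1² = 1 ≡ 1. Multiply: 10^19 = 10^16 × 10^2 × 10^1 ≡ 1 × 27 × 10 (mod 73): 1 × 27 = 27 ≡ 27; 27 × 10 = 270 ≡ 51. So 10^19 ≡ 51 (mod 73).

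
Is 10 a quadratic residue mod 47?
By Euler's criterion: 10^{23} ≡ 46 (mod 47). Since this equals -1 (≡ 46), 10 is not a QR.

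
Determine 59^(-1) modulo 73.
59^(-1) ≡ 26 (mod 73). Verification: 59 × 26 = 1534 ≡ 1 (mod 73)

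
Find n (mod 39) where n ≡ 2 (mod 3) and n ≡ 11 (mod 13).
M = 3 × 13 = 39. M₁ = 13, y₁ ≡ 1 (mod 3). M₂ = 3, y₂ ≡ 9 (mod 13). n = 2×13×1 + 11×3×9 ≡ 11 (mod 39)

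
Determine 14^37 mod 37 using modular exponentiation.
Using Fermat: 14^{36} ≡ 1 (mod 37). 37 ≡ 1 (mod 36). So 14^{37} ≡ 14^{1} ≡ 14 (mod 37)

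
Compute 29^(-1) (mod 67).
37

Using Extended Euclidean Algorithm:
gcd(29, 67) = 1
Bezout coefficients: 29 × -30 + 67 × 13 = 1
So 29 × -30 ≡ 1 (mod 67)
The inverse is -30 mod 67 = 37
Verification: 29 × 37 = 1073 = 16 × 67 + 1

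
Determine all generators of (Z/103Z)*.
Primitive roots mod 103: {5, 6, 11, 12, 20, 21, 35, 40, 43, 44, 45, 48, 51, 53, 54, 62, 65, 67, 70, 71, 74, 75, 77, 78, 84, 85, 86, 87, 88, 96, 99, 101}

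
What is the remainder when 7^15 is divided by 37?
Using repeated squaring. 15 = 8 + 4 + 2 + 1 (binary 1111). Repeated squaring mod 37: 7^1 ≡ 7; 7^2 ≡ 7² = 49 ≡ 12; 7^4 ≡ 12² = 144 ≡ 33; 7^8 ≡ 33² = 1089 ≡ 16. Multiply: 7^15 = 7^8 × 7^4 × 7^2 × 7^1 ≡ 16 × 33 × 12 × 7 (mod 37): 16 × 33 = 528 ≡ 10; 10 × 12 = 120 ≡ 9; 9 × 7 = 63 ≡ 26. So 7^15 ≡ 26 (mod 37).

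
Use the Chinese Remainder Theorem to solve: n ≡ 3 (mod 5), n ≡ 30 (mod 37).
178

Using the Chinese Remainder Theorem:
M = product of moduli = 185
For equation 1: M_1 = 37, 37 ≡ 2 (mod 5), inverse of 37 mod 5 is 3 (check: 2 × 3 = 6 ≡ 1 (mod 5))
For equation 2: M_2 = 5, 5 ≡ 5 (mod 37), inverse of 5 mod 37 is 15 (check: 5 × 15 = 75 ≡ 1 (mod 37))
Combine: n ≡ Σ r_i×M_i×(M_i⁻¹ mod m_i) = 3×37×3 + 30×5×15 = 333 + 2250 = 2583
2583 mod 185 = 178
n ≡ 178 (mod 185)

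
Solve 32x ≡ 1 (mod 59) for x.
32^(-1) ≡ 24 (mod 59). Verification: 32 × 24 = 768 ≡ 1 (mod 59)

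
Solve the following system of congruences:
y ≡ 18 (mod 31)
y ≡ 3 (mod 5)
18

Using the Chinese Remainder Theorem:
M = product of moduli = 155
For equation 1: M_1 = 5, 5 ≡ 5 (mod 31), inverse of 5 mod 31 is 25 (check: 5 × 25 = 125 ≡ 1 (mod 31))
For equation 2: M_2 = 31, 31 ≡ 1 (mod 5), inverse of 31 mod 5 is 1 (check: 1 × 1 = 1 ≡ 1 (mod 5))
Combine: y ≡ Σ r_i×M_i×(M_i⁻¹ mod m_i) = 18×5×25 + 3×31×1 = 2250 + 93 = 2343
2343 mod 155 = 18
y ≡ 18 (mod 155)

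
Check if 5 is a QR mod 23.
By Euler's criterion: 5^{11} ≡ 22 (mod 23). Since this equals -1 (≡ 22), 5 is not a QR.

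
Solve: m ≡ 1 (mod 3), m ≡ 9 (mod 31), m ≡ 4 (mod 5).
M = 3 × 31 × 5 = 465. M₁ = 155, y₁ ≡ 2 (mod 3). M₂ = 15, y₂ ≡ 29 (mod 31). M₃ = 93, y₃ ≡ 2 (mod 5). m = 1×155×2 + 9×15×29 + 4×93×2 ≡ 319 (mod 465)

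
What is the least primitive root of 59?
2

A primitive root g modulo p has order p-1 = 58
Prime divisors of 58: [2, 29]
g is a primitive root iff g^(58/q) ≢ 1 (mod 59) for each prime divisor q
Testing small values:
  g = 2: 2^29 ≡ 58, 2^2 ≡ 4 (mod 59) → none is 1, primitive root!
The smallest primitive root is 2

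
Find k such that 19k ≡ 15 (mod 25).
10

Since gcd(19, 25) = 1 divides 15, a solution exists.
Multiply both sides by the inverse of 19 mod 25:
  19^(-1) mod 25 = 4
  x ≡ 4 × 15 ≡ 60 ≡ 10 (mod 25)
Verification: 19 × 10 = 190 = 7 × 25 + 15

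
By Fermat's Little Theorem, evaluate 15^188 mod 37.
By Fermat: 15^{36} ≡ 1 (mod 37). 188 ≡ 8 (mod 36). So 15^{188} ≡ 15^{8} ≡ 7 (mod 37)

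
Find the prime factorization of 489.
3 × 163

Divide by primes starting from smallest:
489 ÷ 3 = 163
163 ÷ 163 = 1

489 = 3 × 163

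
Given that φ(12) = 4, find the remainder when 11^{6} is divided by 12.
By Euler: 11^{4} ≡ 1 (mod 12) since gcd(11, 12) = 1. 6 = 1×4 + 2. So 11^{6} ≡ 11^{2} ≡ 1 (mod 12)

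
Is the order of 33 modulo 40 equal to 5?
No, the actual order is 4, not 5.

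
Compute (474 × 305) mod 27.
12

(474 × 305) = 144570
144570 mod 27 = 12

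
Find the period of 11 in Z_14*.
Powers of 11 mod 14: 11^1≡11, 11^2≡9, 11^3≡1. Order = 3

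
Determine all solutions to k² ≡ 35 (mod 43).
The square roots of 35 mod 43 are 11 and 32. Verify: 11² = 121 ≡ 35 (mod 43)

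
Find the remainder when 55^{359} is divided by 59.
By Fermat: 55^{58} ≡ 1 (mod 59). 359 = 6×58 + 11. So 55^{359} ≡ 55^{11} ≡ 6 (mod 59)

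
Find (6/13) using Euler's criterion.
(6/13) = 6^{6} mod 13 = -1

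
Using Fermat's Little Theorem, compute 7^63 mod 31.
By Fermat: 7^{30} ≡ 1 (mod 31). 63 = 2×30 + 3. So 7^{63} ≡ 7^{3} ≡ 2 (mod 31)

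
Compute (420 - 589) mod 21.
20

(420 - 589) = -169
-169 mod 21 = 20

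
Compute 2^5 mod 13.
5 = 4 + 1 (binary 101). Repeated squaring mod 13: 2^1 ≡ 2; 2^2 ≡ 2² = 4 ≡ 4; 2^4 ≡ 4² = 16 ≡ 3. Multiply: 2^5 = 2^4 × 2^1 ≡ 3 × 2 (mod 13): 3 × 2 = 6 ≡ 6. So 2^5 ≡ 6 (mod 13).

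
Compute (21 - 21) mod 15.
0

(21 - 21) = 0
0 mod 15 = 0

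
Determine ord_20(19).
Powers of 19 mod 20: 19^1≡19, 19^2≡1. Order = 2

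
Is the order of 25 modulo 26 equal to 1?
No, the actual order is 2, not 1.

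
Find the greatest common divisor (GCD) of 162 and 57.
3

Using the Euclidean algorithm:
162 = 2 × 57 + 48
57 = 1 × 48 + 9
48 = 5 × 9 + 3
9 = 3 × 3 + 0

GCD(162, 57) = 3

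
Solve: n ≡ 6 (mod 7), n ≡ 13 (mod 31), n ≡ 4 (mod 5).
M = 7 × 31 × 5 = 1085. M₁ = 155, y₁ ≡ 1 (mod 7). M₂ = 35, y₂ ≡ 8 (mod 31). M₃ = 217, y₃ ≡ 3 (mod 5). n = 6×155×1 + 13×35×8 + 4×217×3 ≡ 664 (mod 1085)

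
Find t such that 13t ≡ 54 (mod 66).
60

Since gcd(13, 66) = 1 divides 54, a solution exists.
Multiply both sides by the inverse of 13 mod 66:
  13^(-1) mod 66 = 61
  x ≡ 61 × 54 ≡ 3294 ≡ 60 (mod 66)
Verification: 13 × 60 = 780 = 11 × 66 + 54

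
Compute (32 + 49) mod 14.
11

(32 + 49) = 81
81 mod 14 = 11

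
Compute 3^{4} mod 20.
1

Using successive squaring:
Binary expansion of 4: 100
Powers of 3 mod 20 (each is the square of the previous):
  3^1 ≡ 3 (mod 20)
  3^2 ≡ 3² = 9 ≡ 9 (mod 20)
  3^4 ≡ 9² = 81 ≡ 1 (mod 20)
4 is a power of 2, so 3^4 is the last square: ≡ 1 (mod 20)
Result: 3^4 ≡ 1 (mod 20)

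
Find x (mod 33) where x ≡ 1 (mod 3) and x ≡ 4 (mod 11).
M = 3 × 11 = 33. M₁ = 11, y₁ ≡ 2 (mod 3). M₂ = 3, y₂ ≡ 4 (mod 11). x = 1×11×2 + 4×3×4 ≡ 4 (mod 33)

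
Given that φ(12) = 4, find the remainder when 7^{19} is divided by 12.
By Euler: 7^{4} ≡ 1 (mod 12) since gcd(7, 12) = 1. 19 = 4×4 + 3. So 7^{19} ≡ 7^{3} ≡ 7 (mod 12)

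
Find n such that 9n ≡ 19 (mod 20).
11

Since gcd(9, 20) = 1 divides 19, a solution exists.
Multiply both sides by the inverse of 9 mod 20:
  9^(-1) mod 20 = 9
  x ≡ 9 × 19 ≡ 171 ≡ 11 (mod 20)
Verification: 9 × 11 = 99 = 4 × 20 + 19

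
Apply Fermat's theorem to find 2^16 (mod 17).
By Fermat's Little Theorem, 2^{16} ≡ 1 (mod 17) since 17 is prime and gcd(2, 17) = 1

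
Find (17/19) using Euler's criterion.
(17/19) = 17^{9} mod 19 = 1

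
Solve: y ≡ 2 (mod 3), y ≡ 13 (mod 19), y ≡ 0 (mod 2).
M = 3 × 19 × 2 = 114. M₁ = 38, y₁ ≡ 2 (mod 3). M₂ = 6, y₂ ≡ 16 (mod 19). M₃ = 57, y₃ ≡ 1 (mod 2). y = 2×38×2 + 13×6×16 + 0×57×1 ≡ 32 (mod 114)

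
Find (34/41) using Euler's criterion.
(34/41) = 34^{20} mod 41 = -1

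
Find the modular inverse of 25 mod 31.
25^(-1) ≡ 5 (mod 31). Verification: 25 × 5 = 125 ≡ 1 (mod 31)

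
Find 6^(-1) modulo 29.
5

Using Extended Euclidean Algorithm:
gcd(6, 29) = 1
Bezout coefficients: 6 × 5 + 29 × -1 = 1
So 6 × 5 ≡ 1 (mod 29)
The inverse is 5 mod 29 = 5
Verification: 6 × 5 = 30 = 1 × 29 + 1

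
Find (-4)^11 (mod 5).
Using Fermat: (-4)^{4} ≡ 1 (mod 5). 11 ≡ 3 (mod 4). So (-4)^{11} ≡ (-4)^{3} ≡ 1 (mod 5)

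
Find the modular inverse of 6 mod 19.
6^(-1) ≡ 16 (mod 19). Verification: 6 × 16 = 96 ≡ 1 (mod 19)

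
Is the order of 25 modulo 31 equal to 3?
Yes, ord_31(25) = 3.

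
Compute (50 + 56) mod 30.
16

(50 + 56) = 106
106 mod 30 = 16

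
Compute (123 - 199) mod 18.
14

(123 - 199) = -76
-76 mod 18 = 14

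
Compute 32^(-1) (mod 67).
32^(-1) ≡ 44 (mod 67). Verification: 32 × 44 = 1408 ≡ 1 (mod 67)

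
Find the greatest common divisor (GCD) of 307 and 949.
1

Using the Euclidean algorithm:
307 = 0 × 949 + 307
949 = 3 × 307 + 28
307 = 10 × 28 + 27
28 = 1 × 27 + 1
27 = 27 × 1 + 0

GCD(307, 949) = 1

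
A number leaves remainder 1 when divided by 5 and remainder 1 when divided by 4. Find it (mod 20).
M = 5 × 4 = 20. M₁ = 4, y₁ ≡ 4 (mod 5). M₂ = 5, y₂ ≡ 1 (mod 4). m = 1×4×4 + 1×5×1 ≡ 1 (mod 20)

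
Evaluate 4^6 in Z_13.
6 = 4 + 2 (binary 110). Repeated squaring mod 13: 4^1 ≡ 4; 4^2 ≡ 4² = 16 ≡ 3; 4^4 ≡ 3² = 9 ≡ 9. Multiply: 4^6 = 4^4 × 4^2 ≡ 9 × 3 (mod 13): 9 × 3 = 27 ≡ 1. So 4^6 ≡ 1 (mod 13).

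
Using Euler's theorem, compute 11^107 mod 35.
By Euler: 11^{24} ≡ 1 (mod 35) since gcd(11, 35) = 1. 107 = 4×24 + 11. So 11^{107} ≡ 11^{11} ≡ 16 (mod 35)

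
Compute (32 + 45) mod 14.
7

(32 + 45) = 77
77 mod 14 = 7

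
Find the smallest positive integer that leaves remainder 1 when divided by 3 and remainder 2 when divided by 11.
M = 3 × 11 = 33. M₁ = 11, y₁ ≡ 2 (mod 3). M₂ = 3, y₂ ≡ 4 (mod 11). k = 1×11×2 + 2×3×4 ≡ 13 (mod 33). The smallest positive such number is 13.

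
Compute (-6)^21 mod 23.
Using repeated squaring. (-6) ≡ 17 (mod 23). 21 = 16 + 4 + 1 (binary 10101). Repeated squaring mod 23: 17^1 ≡ 17; 17^2 ≡ 17² = 289 ≡ 13; 17^4 ≡ 13² = 169 ≡ 8; 17^8 ≡ 8² = 64 ≡ 18; 17^16 ≡ 18² = 324 ≡ 2. Multiply: (-6)^21 ≡ 17^16 × 17^4 × 17^1 ≡ 2 × 8 × 17 (mod 23): 2 × 8 = 16 ≡ 16; 16 × 17 = 272 ≡ 19. So (-6)^21 ≡ 19 (mod 23).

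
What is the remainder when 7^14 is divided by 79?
Using repeated squaring. 14 = 8 + 4 + 2 (binary 1110). Repeated squaring mod 79: 7^1 ≡ 7; 7^2 ≡ 7² = 49 ≡ 49; 7^4 ≡ 49² = 2401 ≡ 31; 7^8 ≡ 31² = 961 ≡ 13. Multiply: 7^14 = 7^8 × 7^4 × 7^2 ≡ 13 × 31 × 49 (mod 79): 13 × 31 = 403 ≡ 8; 8 × 49 = 392 ≡ 76. So 7^14 ≡ 76 (mod 79).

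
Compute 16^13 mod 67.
Using repeated squaring. 13 = 8 + 4 + 1 (binary 1101). Repeated squaring mod 67: 16^1 ≡ 16; 16^2 ≡ 16² = 256 ≡ 55; 16^4 ≡ 55² = 3025 ≡ 10; 16^8 ≡ 10² = 100 ≡ 33. Multiply: 16^13 = 16^8 × 16^4 × 16^1 ≡ 33 × 10 × 16 (mod 67): 33 × 10 = 330 ≡ 62; 62 × 16 = 992 ≡ 54. So 16^13 ≡ 54 (mod 67).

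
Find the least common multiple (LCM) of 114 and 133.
798

First find GCD(114, 133) using the Euclidean algorithm:
114 = 0 × 133 + 114
133 = 1 × 114 + 19
114 = 6 × 19 + 0
GCD(114, 133) = 19

LCM formula: LCM(a, b) = (a × b) / GCD(a, b)
LCM(114, 133) = (114 × 133) / 19
LCM(114, 133) = 15162 / 19
LCM(114, 133) = 798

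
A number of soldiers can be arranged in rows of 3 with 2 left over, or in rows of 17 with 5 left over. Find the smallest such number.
M = 3 × 17 = 51. M₁ = 17, y₁ ≡ 2 (mod 3). M₂ = 3, y₂ ≡ 6 (mod 17). m = 2×17×2 + 5×3×6 ≡ 5 (mod 51). The smallest positive such number is 5.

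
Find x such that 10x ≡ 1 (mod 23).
10^(-1) ≡ 7 (mod 23). Verification: 10 × 7 = 70 ≡ 1 (mod 23)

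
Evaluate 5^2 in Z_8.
2 = 2 (binary 10). Repeated squaring mod 8: 5^1 ≡ 5; 5^2 ≡ 5² = 25 ≡ 1. So 5^2 ≡ 1 (mod 8).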